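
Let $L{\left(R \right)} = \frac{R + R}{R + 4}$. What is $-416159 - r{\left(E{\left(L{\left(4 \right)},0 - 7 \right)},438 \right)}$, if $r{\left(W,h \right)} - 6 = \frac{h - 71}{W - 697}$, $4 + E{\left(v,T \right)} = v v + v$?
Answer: $- \frac{290898968}{699} \approx -4.1616 \cdot 10^{5}$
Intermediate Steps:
$L{\left(R \right)} = \frac{2 R}{4 + R}$
$E{\left(v,T \right)} = -4 + v + v^{2}$ ($E{\left(v,T \right)} = -4 + \left(v v + v\right) = -4 + \left(v^{2} + v\right) = -4 + \left(v + v^{2}\right) = -4 + v + v^{2}$)
$r{\left(W,h \right)} = 6 + \frac{-71 + h}{-697 + W}$ ($r{\left(W,h \right)} = 6 + \frac{h - 71}{W - 697} = 6 + \frac{-71 + h}{-697 + W}$)
$-416159 - r{\left(E{\left(L{\left(4 \right)},0 - 7 \right)},438 \right)} = -416159 - \frac{-4253 + 438 + 6 \left(-4 + 2 \cdot 4 \frac{1}{4 + 4} + \left(2 \cdot 4 \frac{1}{4 + 4}\right)^{2}\right)}{-697 + \left(-4 + 2 \cdot 4 \frac{1}{4 + 4} + \left(2 \cdot 4 \frac{1}{4 + 4}\right)^{2}\right)} = -416159 - \frac{-4253 + 438 + 6 \left(-4 + 2 \cdot 4 \cdot \frac{1}{8} + \left(2 \cdot 4 \cdot \frac{1}{8}\right)^{2}\right)}{-697 + \left(-4 + 2 \cdot 4 \cdot \frac{1}{8} + \left(2 \cdot 4 \cdot \frac{1}{8}\right)^{2}\right)} = -416159 - \frac{-4253 + 438 + 6 \left(-4 + 1 + 1^{2}\right)}{-697 + \left(-4 + 1 + 1^{2}\right)} = -416159 - \frac{-4253 + 438 + 6 \left(-4 + 1 + 1\right)}{-697 + \left(-4 + 1 + 1\right)} = -416159 - \frac{-4253 + 438 + 6 \left(-2\right)}{-697 - 2} = -416159 - \frac{-4253 + 438 - 12}{-699} = -416159 - \left(- \frac{1}{699}\right) \left(-3827\right) = -416159 - \frac{3827}{699} = - \frac{290898968}{699}$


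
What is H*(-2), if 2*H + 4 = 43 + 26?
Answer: -65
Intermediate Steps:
H = 65/2 (H = -2 + (43 + 26)/2 = -2 + (½)*69 = -2 + 69/2 = 65/2 ≈ 32.500)
H*(-2) = (65/2)*(-2) = -65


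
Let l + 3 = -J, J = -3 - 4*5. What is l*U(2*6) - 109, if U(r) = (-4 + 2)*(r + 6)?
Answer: -829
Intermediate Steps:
J = -23 (J = -3 - 20 = -23)
U(r) = -12 - 2*r (U(r) = -2*(6 + r) = -12 - 2*r)
l = 20 (l = -3 - 1*(-23) = -3 + 23 = 20)
l*U(2*6) - 109 = 20*(-12 - 4*6) - 109 = 20*(-12 - 2*12) - 109 = 20*(-12 - 24) - 109 = 20*(-36) - 109 = -720 - 109 = -829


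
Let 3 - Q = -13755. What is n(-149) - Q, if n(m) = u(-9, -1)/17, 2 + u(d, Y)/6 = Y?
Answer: -233904/17 ≈ -13759.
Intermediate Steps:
Q = 13758 (Q = 3 - 1*(-13755) = 3 + 13755 = 13758)
u(d, Y) = -12 + 6*Y
n(m) = -18/17 (n(m) = (-12 + 6*(-1))/17 = (-12 - 6)*(1/17) = -18*1/17 = -18/17)
n(-149) - Q = -18/17 - 1*13758 = -18/17 - 13758 = -233904/17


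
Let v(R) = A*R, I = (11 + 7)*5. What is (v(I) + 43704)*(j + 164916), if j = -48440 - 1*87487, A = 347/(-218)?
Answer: 137643279669/109 ≈ 1.2628e+9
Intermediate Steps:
A = -347/218 (A = 347*(-1/218) = -347/218 ≈ -1.5917)
I = 90 (I = 18*5 = 90)
v(R) = -347*R/218
j = -135927 (j = -48440 - 87487 = -135927)
(v(I) + 43704)*(j + 164916) = (-347/218*90 + 43704)*(-135927 + 164916) = (-15615/109 + 43704)*28989 = (4748121/109)*28989 = 137643279669/109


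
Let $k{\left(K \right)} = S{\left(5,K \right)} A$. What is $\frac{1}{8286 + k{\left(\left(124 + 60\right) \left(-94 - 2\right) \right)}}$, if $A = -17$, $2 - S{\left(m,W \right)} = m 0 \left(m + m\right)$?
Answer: $\frac{1}{8252} \approx 0.00012118$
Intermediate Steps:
$S{\left(m,W \right)} = 2$ ($S{\left(m,W \right)} = 2 - m 0 \left(m + m\right) = 2 - 0 \cdot 2 m = 2 - 0 = 2 + 0 = 2$)
$k{\left(K \right)} = -34$ ($k{\left(K \right)} = 2 \left(-17\right) = -34$)
$\frac{1}{8286 + k{\left(\left(124 + 60\right) \left(-94 - 2\right) \right)}} = \frac{1}{8286 - 34} = \frac{1}{8252}$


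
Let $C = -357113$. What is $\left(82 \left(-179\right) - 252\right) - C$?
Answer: $342183$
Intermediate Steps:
$\left(82 \left(-179\right) - 252\right) - C = \left(82 \left(-179\right) - 252\right) - -357113 = \left(-14678 - 252\right) + 357113 = -14930 + 357113 = 342183$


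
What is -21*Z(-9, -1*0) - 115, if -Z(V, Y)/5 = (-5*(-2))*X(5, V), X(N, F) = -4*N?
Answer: -21115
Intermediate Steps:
Z(V, Y) = 1000 (Z(V, Y) = -5*(-5*(-2))*(-4*5) = -50*(-20) = -5*(-200) = 1000)
-21*Z(-9, -1*0) - 115 = -21*1000 - 115 = -21000 - 115 = -21115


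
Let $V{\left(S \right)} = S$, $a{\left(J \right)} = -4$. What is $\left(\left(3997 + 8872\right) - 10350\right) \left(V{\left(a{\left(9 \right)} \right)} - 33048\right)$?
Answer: $-83257988$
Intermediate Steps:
$\left(\left(3997 + 8872\right) - 10350\right) \left(V{\left(a{\left(9 \right)} \right)} - 33048\right) = \left(\left(3997 + 8872\right) - 10350\right) \left(-4 - 33048\right) = \left(12869 - 10350\right) \left(-33052\right) = 2519 \left(-33052\right) = -83257988$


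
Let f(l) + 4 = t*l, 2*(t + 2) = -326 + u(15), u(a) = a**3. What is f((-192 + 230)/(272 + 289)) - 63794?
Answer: -11910941/187 ≈ -63695.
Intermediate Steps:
t = 3045/2 (t = -2 + (-326 + 15**3)/2 = -2 + (-326 + 3375)/2 = -2 + (1/2)*3049 = -2 + 3049/2 = 3045/2 ≈ 1522.5)
f(l) = -4 + 3045*l/2
f((-192 + 230)/(272 + 289)) - 63794 = (-4 + 3045*((-192 + 230)/(272 + 289))/2) - 63794 = (-4 + 3045*(38/561)/2) - 63794 = (-4 + 3045*(38*(1/561))/2) - 63794 = (-4 + (3045/2)*(38/561)) - 63794 = (-4 + 19285/187) - 63794 = 18537/187 - 63794 = -11910941/187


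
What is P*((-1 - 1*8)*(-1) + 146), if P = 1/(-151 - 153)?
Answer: -155/304 ≈ -0.50987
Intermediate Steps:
P = -1/304 (P = 1/(-304) = -1/304 ≈ -0.0032895)
P*((-1 - 1*8)*(-1) + 146) = -((-1 - 1*8)*(-1) + 146)/304 = -((-1 - 8)*(-1) + 146)/304 = -(-9*(-1) + 146)/304 = -(9 + 146)/304 = -1/304*155 = -155/304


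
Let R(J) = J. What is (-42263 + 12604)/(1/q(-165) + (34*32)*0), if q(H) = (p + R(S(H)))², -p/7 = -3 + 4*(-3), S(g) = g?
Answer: -106772400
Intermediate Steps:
p = 105 (p = -7*(-3 + 4*(-3)) = -7*(-3 - 12) = -7*(-15) = 105)
q(H) = (105 + H)²
(-42263 + 12604)/(1/q(-165) + (34*32)*0) = (-42263 + 12604)/(1/((105 - 165)²) + (34*32)*0) = -29659/(1/((-60)²) + 1088*0) = -29659/(1/3600 + 0) = -29659/1/3600 = -29659*3600 = -106772400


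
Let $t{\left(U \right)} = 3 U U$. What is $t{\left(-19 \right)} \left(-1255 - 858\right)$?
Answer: $-2288379$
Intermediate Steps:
$t{\left(U \right)} = 3 U^{2}$
$t{\left(-19 \right)} \left(-1255 - 858\right) = 3 \left(-19\right)^{2} \left(-1255 - 858\right) = 3 \cdot 361 \left(-2113\right) = 1083 \left(-2113\right) = -2288379$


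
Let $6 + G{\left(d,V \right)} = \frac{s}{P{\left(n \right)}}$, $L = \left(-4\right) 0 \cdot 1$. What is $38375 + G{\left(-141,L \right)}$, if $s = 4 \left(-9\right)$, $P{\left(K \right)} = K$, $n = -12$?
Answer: $38372$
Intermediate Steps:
$s = -36$
$L = 0$ ($L = 0 \cdot 1 = 0$)
$G{\left(d,V \right)} = -3$ ($G{\left(d,V \right)} = -6 - \frac{36}{-12} = -6 - -3 = -6 + 3 = -3$)
$38375 + G{\left(-141,L \right)} = 38375 - 3 = 38372$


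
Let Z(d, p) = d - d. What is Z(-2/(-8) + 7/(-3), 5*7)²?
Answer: 0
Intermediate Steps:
Z(d, p) = 0
Z(-2/(-8) + 7/(-3), 5*7)² = 0² = 0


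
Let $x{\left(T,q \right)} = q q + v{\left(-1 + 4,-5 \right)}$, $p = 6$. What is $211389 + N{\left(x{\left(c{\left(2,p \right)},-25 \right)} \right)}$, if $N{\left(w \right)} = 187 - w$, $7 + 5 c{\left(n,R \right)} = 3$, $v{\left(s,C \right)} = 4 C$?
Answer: $210971$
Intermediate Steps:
$c{\left(n,R \right)} = - \frac{4}{5}$ ($c{\left(n,R \right)} = - \frac{7}{5} + \frac{1}{5} \cdot 3 = - \frac{7}{5} + \frac{3}{5} = - \frac{4}{5}$)
$x{\left(T,q \right)} = -20 + q^{2}$ ($x{\left(T,q \right)} = q q + 4 \left(-5\right) = q^{2} - 20 = -20 + q^{2}$)
$211389 + N{\left(x{\left(c{\left(2,p \right)},-25 \right)} \right)} = 211389 + \left(187 - \left(-20 + \left(-25\right)^{2}\right)\right) = 211389 + \left(187 - \left(-20 + 625\right)\right) = 211389 + \left(187 - 605\right) = 211389 - 418 = 210971$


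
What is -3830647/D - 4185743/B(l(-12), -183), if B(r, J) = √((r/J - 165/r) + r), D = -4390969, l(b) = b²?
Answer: 3830647/4390969 - 16742972*√76123059/415973 ≈ -3.5118e+5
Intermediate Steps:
B(r, J) = √(r - 165/r + r/J) (B(r, J) = √((-165/r + r/J) + r) = √(r - 165/r + r/J))
-3830647/D - 4185743/B(l(-12), -183) = -3830647/(-4390969) - 4185743/√((-12)² - 165/((-12)²) + (-12)²/(-183)) = -3830647*(-1/4390969) - 4185743/√(144 - 165/144 + 144*(-1/183)) = 3830647/4390969 - 4185743/√(144 - 165*1/144 - 48/61) = 3830647/4390969 - 4185743/√(144 - 55/48 - 48/61) = 3830647/4390969 - 4185743*4*√76123059/415973 = 3830647/4390969 - 16742972*√76123059/415973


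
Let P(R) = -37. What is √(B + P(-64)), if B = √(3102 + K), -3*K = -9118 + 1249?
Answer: √(-37 + 5*√229) ≈ 6.2180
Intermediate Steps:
K = 2623 (K = -(-9118 + 1249)/3 = -⅓*(-7869) = 2623)
B = 5*√229 (B = √(3102 + 2623) = √5725 = 5*√229 ≈ 75.664)
√(B + P(-64)) = √(5*√229 - 37) = √(-37 + 5*√229)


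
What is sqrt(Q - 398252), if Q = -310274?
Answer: I*sqrt(708526) ≈ 841.74*I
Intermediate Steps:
sqrt(Q - 398252) = sqrt(-310274 - 398252) = sqrt(-708526) = I*sqrt(708526)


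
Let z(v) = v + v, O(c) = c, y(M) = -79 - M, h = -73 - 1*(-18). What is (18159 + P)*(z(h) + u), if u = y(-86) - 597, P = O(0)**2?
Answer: -12711300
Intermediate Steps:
h = -55 (h = -73 + 18 = -55)
z(v) = 2*v
P = 0 (P = 0**2 = 0)
u = -590 (u = (-79 - 1*(-86)) - 597 = (-79 + 86) - 597 = 7 - 597 = -590)
(18159 + P)*(z(h) + u) = (18159 + 0)*(2*(-55) - 590) = 18159*(-110 - 590) = 18159*(-700) = -12711300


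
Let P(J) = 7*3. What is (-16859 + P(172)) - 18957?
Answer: -35795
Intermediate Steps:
P(J) = 21
(-16859 + P(172)) - 18957 = (-16859 + 21) - 18957 = -16838 - 18957 = -35795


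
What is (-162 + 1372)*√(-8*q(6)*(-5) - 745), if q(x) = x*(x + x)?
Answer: 1210*√2135 ≈ 55909.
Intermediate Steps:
q(x) = 2*x² (q(x) = x*(2*x) = 2*x²)
(-162 + 1372)*√(-8*q(6)*(-5) - 745) = (-162 + 1372)*√(-16*6²*(-5) - 745) = 1210*√(-16*36*(-5) - 745) = 1210*√(-8*72*(-5) - 745) = 1210*√(-576*(-5) - 745) = 1210*√(2880 - 745) = 1210*√2135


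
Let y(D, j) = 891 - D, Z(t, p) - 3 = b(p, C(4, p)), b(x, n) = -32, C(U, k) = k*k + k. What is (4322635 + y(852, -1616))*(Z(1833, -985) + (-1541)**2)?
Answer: 10264846459448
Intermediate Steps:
C(U, k) = k + k**2 (C(U, k) = k**2 + k = k + k**2)
Z(t, p) = -29 (Z(t, p) = 3 - 32 = -29)
(4322635 + y(852, -1616))*(Z(1833, -985) + (-1541)**2) = (4322635 + (891 - 1*852))*(-29 + (-1541)**2) = (4322635 + (891 - 852))*(-29 + 2374681) = (4322635 + 39)*2374652 = 4322674*2374652 = 10264846459448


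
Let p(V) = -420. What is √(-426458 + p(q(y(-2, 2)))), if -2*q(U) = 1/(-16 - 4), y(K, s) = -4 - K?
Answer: I*√426878 ≈ 653.36*I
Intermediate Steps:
q(U) = 1/40 (q(U) = -1/(2*(-16 - 4)) = -½/(-20) = -½*(-1/20) = 1/40)
√(-426458 + p(q(y(-2, 2)))) = √(-426458 - 420) = √(-426878) = I*√426878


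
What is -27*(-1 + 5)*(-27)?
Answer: 2916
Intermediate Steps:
-27*(-1 + 5)*(-27) = -27*4*(-27) = -108*(-27) = 2916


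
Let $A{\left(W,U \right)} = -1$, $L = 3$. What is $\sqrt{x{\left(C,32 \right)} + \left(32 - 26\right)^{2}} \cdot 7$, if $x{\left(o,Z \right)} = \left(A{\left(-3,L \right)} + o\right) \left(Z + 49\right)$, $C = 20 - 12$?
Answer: $21 \sqrt{67} \approx 171.89$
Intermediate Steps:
$C = 8$
$x{\left(o,Z \right)} = \left(-1 + o\right) \left(49 + Z\right)$ ($x{\left(o,Z \right)} = \left(-1 + o\right) \left(Z + 49\right) = \left(-1 + o\right) \left(49 + Z\right)$)
$\sqrt{x{\left(C,32 \right)} + \left(32 - 26\right)^{2}} \cdot 7 = \sqrt{\left(-49 - 32 + 49 \cdot 8 + 32 \cdot 8\right) + \left(32 - 26\right)^{2}} \cdot 7 = \sqrt{\left(-49 - 32 + 392 + 256\right) + 6^{2}} \cdot 7 = \sqrt{567 + 36} \cdot 7 = \sqrt{603} \cdot 7 = 3 \sqrt{67} \cdot 7 = 21 \sqrt{67}$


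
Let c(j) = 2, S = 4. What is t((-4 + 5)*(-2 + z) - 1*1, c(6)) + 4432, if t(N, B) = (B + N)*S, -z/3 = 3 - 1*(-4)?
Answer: 4344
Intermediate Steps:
z = -21 (z = -3*(3 - 1*(-4)) = -3*(3 + 4) = -3*7 = -21)
t(N, B) = 4*B + 4*N (t(N, B) = (B + N)*4 = 4*B + 4*N)
t((-4 + 5)*(-2 + z) - 1*1, c(6)) + 4432 = (4*2 + 4*((-4 + 5)*(-2 - 21) - 1*1)) + 4432 = (8 + 4*(1*(-23) - 1)) + 4432 = (8 + 4*(-23 - 1)) + 4432 = (8 + 4*(-24)) + 4432 = (8 - 96) + 4432 = -88 + 4432 = 4344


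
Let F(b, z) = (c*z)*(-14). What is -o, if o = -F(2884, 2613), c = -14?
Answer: 512148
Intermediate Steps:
F(b, z) = 196*z (F(b, z) = -14*z*(-14) = 196*z)
o = -512148 (o = -196*2613 = -1*512148 = -512148)
-o = -1*(-512148) = 512148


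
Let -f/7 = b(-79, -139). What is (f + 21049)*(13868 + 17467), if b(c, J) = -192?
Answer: 701684655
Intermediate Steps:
f = 1344 (f = -7*(-192) = 1344)
(f + 21049)*(13868 + 17467) = (1344 + 21049)*(13868 + 17467) = 22393*31335 = 701684655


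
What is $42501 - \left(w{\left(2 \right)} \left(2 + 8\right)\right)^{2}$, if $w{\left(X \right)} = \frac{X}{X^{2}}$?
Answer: $42476$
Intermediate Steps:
$w{\left(X \right)} = \frac{1}{X}$ ($w{\left(X \right)} = \frac{X}{X^{2}} = \frac{1}{X}$)
$42501 - \left(w{\left(2 \right)} \left(2 + 8\right)\right)^{2} = 42501 - \left(\frac{2 + 8}{2}\right)^{2} = 42501 - \left(\frac{1}{2} \cdot 10\right)^{2} = 42501 - 5^{2} = 42501 - 25 = 42476$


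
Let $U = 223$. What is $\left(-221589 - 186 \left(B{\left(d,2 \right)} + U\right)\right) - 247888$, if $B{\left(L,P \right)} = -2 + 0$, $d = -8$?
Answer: $-510583$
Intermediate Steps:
$B{\left(L,P \right)} = -2$
$\left(-221589 - 186 \left(B{\left(d,2 \right)} + U\right)\right) - 247888 = \left(-221589 - 186 \left(-2 + 223\right)\right) - 247888 = \left(-221589 - 41106\right) - 247888 = -262695 - 247888 = -510583$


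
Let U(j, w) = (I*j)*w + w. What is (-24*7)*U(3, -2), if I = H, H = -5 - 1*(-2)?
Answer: -2688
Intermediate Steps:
H = -3 (H = -5 + 2 = -3)
I = -3
U(j, w) = w - 3*j*w (U(j, w) = (-3*j)*w + w = -3*j*w + w = w - 3*j*w)
(-24*7)*U(3, -2) = (-24*7)*(-2*(1 - 3*3)) = -(-336)*(1 - 9) = -(-336)*(-8) = -168*16 = -2688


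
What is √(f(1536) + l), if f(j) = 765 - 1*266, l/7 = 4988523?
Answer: 4*√2182510 ≈ 5909.3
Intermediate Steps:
l = 34919661 (l = 7*4988523 = 34919661)
f(j) = 499 (f(j) = 765 - 266 = 499)
√(f(1536) + l) = √(499 + 34919661) = √34920160 = 4*√2182510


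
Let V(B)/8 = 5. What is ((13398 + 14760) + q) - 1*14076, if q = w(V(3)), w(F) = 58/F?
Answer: 281669/20 ≈ 14083.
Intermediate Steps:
V(B) = 40 (V(B) = 8*5 = 40)
q = 29/20 (q = 58/40 = 58*(1/40) = 29/20 ≈ 1.4500)
((13398 + 14760) + q) - 1*14076 = ((13398 + 14760) + 29/20) - 1*14076 = (28158 + 29/20) - 14076 = 563189/20 - 14076 = 281669/20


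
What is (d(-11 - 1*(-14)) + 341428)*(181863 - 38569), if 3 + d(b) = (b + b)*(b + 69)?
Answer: 48986056958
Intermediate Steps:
d(b) = -3 + 2*b*(69 + b) (d(b) = -3 + (b + b)*(b + 69) = -3 + (2*b)*(69 + b) = -3 + 2*b*(69 + b))
(d(-11 - 1*(-14)) + 341428)*(181863 - 38569) = ((-3 + 2*(-11 - 1*(-14))**2 + 138*(-11 - 1*(-14))) + 341428)*(181863 - 38569) = ((-3 + 2*(-11 + 14)**2 + 138*(-11 + 14)) + 341428)*143294 = ((-3 + 2*3**2 + 138*3) + 341428)*143294 = ((-3 + 2*9 + 414) + 341428)*143294 = ((-3 + 18 + 414) + 341428)*143294 = (429 + 341428)*143294 = 341857*143294 = 48986056958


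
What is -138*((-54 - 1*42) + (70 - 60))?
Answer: 11868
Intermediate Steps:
-138*((-54 - 1*42) + (70 - 60)) = -138*((-54 - 42) + 10) = -138*(-96 + 10) = -138*(-86) = 11868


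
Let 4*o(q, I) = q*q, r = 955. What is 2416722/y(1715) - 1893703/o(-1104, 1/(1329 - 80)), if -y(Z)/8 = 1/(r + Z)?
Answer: -245768449014823/304704 ≈ -8.0658e+8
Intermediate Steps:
o(q, I) = q**2/4 (o(q, I) = (q*q)/4 = q**2/4)
y(Z) = -8/(955 + Z)
2416722/y(1715) - 1893703/o(-1104, 1/(1329 - 80)) = 2416722/((-8/(955 + 1715))) - 1893703/((1/4)*(-1104)**2) = 2416722/((-8/2670)) - 1893703/((1/4)*1218816) = 2416722/((-8*1/2670)) - 1893703/304704 = 2416722/(-4/1335) - 1893703*1/304704 = 2416722*(-1335/4) - 1893703/304704 = -1613161935/2 - 1893703/304704 = -245768449014823/304704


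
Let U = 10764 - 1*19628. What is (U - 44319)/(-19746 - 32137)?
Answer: 4091/3991 ≈ 1.0251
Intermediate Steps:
U = -8864 (U = 10764 - 19628 = -8864)
(U - 44319)/(-19746 - 32137) = (-8864 - 44319)/(-19746 - 32137) = -53183/(-51883) = -53183*(-1/51883) = 4091/3991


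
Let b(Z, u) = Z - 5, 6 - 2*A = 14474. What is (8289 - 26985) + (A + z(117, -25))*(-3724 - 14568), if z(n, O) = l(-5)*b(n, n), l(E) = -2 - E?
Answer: 126159520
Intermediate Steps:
A = -7234 (A = 3 - ½*14474 = 3 - 7237 = -7234)
b(Z, u) = -5 + Z
z(n, O) = -15 + 3*n (z(n, O) = (-2 - 1*(-5))*(-5 + n) = (-2 + 5)*(-5 + n) = 3*(-5 + n) = -15 + 3*n)
(8289 - 26985) + (A + z(117, -25))*(-3724 - 14568) = (8289 - 26985) + (-7234 + (-15 + 3*117))*(-3724 - 14568) = -18696 + (-7234 + (-15 + 351))*(-18292) = -18696 + (-7234 + 336)*(-18292) = -18696 - 6898*(-18292) = -18696 + 126178216 = 126159520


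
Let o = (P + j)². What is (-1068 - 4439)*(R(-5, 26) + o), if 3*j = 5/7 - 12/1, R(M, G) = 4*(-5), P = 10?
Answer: -45933887/441 ≈ -1.0416e+5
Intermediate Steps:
R(M, G) = -20
j = -79/21 (j = (5/7 - 12/1)/3 = (5*(⅐) - 12*1)/3 = (5/7 - 12)/3 = (⅓)*(-79/7) = -79/21 ≈ -3.7619)
o = 17161/441 (o = (10 - 79/21)² = (131/21)² = 17161/441 ≈ 38.914)
(-1068 - 4439)*(R(-5, 26) + o) = (-1068 - 4439)*(-20 + 17161/441) = -5507*8341/441 = -45933887/441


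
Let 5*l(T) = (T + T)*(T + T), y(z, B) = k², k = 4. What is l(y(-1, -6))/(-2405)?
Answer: -1024/12025 ≈ -0.085156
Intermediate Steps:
y(z, B) = 16 (y(z, B) = 4² = 16)
l(T) = 4*T²/5 (l(T) = ((T + T)*(T + T))/5 = ((2*T)*(2*T))/5 = (4*T²)/5 = 4*T²/5)
l(y(-1, -6))/(-2405) = ((⅘)*16²)/(-2405) = ((⅘)*256)*(-1/2405) = (1024/5)*(-1/2405) = -1024/12025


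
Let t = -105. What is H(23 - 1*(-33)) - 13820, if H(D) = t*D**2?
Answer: -343100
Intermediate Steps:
H(D) = -105*D**2
H(23 - 1*(-33)) - 13820 = -105*(23 - 1*(-33))**2 - 13820 = -105*(23 + 33)**2 - 13820 = -105*56**2 - 13820 = -105*3136 - 13820 = -329280 - 13820 = -343100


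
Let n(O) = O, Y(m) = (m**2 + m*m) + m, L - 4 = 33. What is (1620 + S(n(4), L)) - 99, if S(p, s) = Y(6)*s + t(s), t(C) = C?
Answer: 4444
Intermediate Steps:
L = 37 (L = 4 + 33 = 37)
Y(m) = m + 2*m**2 (Y(m) = (m**2 + m**2) + m = 2*m**2 + m = m + 2*m**2)
S(p, s) = 79*s (S(p, s) = (6*(1 + 2*6))*s + s = (6*(1 + 12))*s + s = (6*13)*s + s = 78*s + s = 79*s)
(1620 + S(n(4), L)) - 99 = (1620 + 79*37) - 99 = (1620 + 2923) - 99 = 4543 - 99 = 4444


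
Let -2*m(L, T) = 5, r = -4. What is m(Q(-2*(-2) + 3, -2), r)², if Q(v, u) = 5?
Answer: 25/4 ≈ 6.2500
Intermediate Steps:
m(L, T) = -5/2 (m(L, T) = -½*5 = -5/2)
m(Q(-2*(-2) + 3, -2), r)² = (-5/2)² = 25/4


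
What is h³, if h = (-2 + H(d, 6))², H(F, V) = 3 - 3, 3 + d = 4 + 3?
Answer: 64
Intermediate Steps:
d = 4 (d = -3 + (4 + 3) = -3 + 7 = 4)
H(F, V) = 0
h = 4 (h = (-2 + 0)² = (-2)² = 4)
h³ = 4³ = 64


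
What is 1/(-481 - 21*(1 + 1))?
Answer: -1/523 ≈ -0.0019120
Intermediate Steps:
1/(-481 - 21*(1 + 1)) = 1/(-481 - 21*2) = 1/(-481 - 42) = 1/(-523) = -1/523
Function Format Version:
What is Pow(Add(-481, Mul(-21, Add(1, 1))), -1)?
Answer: Rational(-1, 523) ≈ -0.0019120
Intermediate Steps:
Pow(Add(-481, Mul(-21, Add(1, 1))), -1) = Pow(Add(-481, Mul(-21, 2)), -1) = Pow(Add(-481, -42), -1) = Pow(-523, -1) = Rational(-1, 523)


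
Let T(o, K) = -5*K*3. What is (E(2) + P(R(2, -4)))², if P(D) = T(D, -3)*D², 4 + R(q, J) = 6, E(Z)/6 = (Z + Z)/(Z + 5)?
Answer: 1648656/49 ≈ 33646.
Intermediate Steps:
E(Z) = 12*Z/(5 + Z) (E(Z) = 6*((Z + Z)/(Z + 5)) = 6*((2*Z)/(5 + Z)) = 6*(2*Z/(5 + Z)) = 12*Z/(5 + Z))
R(q, J) = 2 (R(q, J) = -4 + 6 = 2)
T(o, K) = -15*K
P(D) = 45*D² (P(D) = (-15*(-3))*D² = 45*D²)
(E(2) + P(R(2, -4)))² = (12*2/(5 + 2) + 45*2²)² = (12*2/7 + 45*4)² = (12*2*(⅐) + 180)² = (24/7 + 180)² = (1284/7)² = 1648656/49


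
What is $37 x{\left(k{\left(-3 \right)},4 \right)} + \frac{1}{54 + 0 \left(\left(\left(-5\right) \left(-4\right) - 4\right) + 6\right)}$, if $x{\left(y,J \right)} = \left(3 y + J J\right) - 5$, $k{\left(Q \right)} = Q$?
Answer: $\frac{3997}{54} \approx 74.019$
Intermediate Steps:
$x{\left(y,J \right)} = -5 + J^{2} + 3 y$ ($x{\left(y,J \right)} = \left(3 y + J^{2}\right) - 5 = \left(J^{2} + 3 y\right) - 5 = -5 + J^{2} + 3 y$)
$37 x{\left(k{\left(-3 \right)},4 \right)} + \frac{1}{54 + 0 \left(\left(\left(-5\right) \left(-4\right) - 4\right) + 6\right)} = 37 \left(-5 + 4^{2} + 3 \left(-3\right)\right) + \frac{1}{54 + 0 \left(\left(\left(-5\right) \left(-4\right) - 4\right) + 6\right)} = 37 \left(-5 + 16 - 9\right) + \frac{1}{54 + 0 \left(\left(20 - 4\right) + 6\right)} = 37 \cdot 2 + \frac{1}{54 + 0 \left(16 + 6\right)} = 74 + \frac{1}{54 + 0 \cdot 22} = 74 + \frac{1}{54 + 0} = 74 + \frac{1}{54} = \frac{3997}{54}$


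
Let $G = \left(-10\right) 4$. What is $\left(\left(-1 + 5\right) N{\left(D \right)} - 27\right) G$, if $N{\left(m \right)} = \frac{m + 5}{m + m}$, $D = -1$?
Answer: $1400$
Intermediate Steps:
$N{\left(m \right)} = \frac{5 + m}{2 m}$
$G = -40$
$\left(\left(-1 + 5\right) N{\left(D \right)} - 27\right) G = \left(\left(-1 + 5\right) \frac{5 - 1}{2 \left(-1\right)} - 27\right) \left(-40\right) = \left(4 \cdot \frac{1}{2} \left(-1\right) 4 - 27\right) \left(-40\right) = \left(4 \left(-2\right) - 27\right) \left(-40\right) = \left(-8 - 27\right) \left(-40\right) = \left(-35\right) \left(-40\right) = 1400$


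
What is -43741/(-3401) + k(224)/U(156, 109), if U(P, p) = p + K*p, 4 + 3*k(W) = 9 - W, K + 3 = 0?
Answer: 9783811/741418 ≈ 13.196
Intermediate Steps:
K = -3 (K = -3 + 0 = -3)
k(W) = 5/3 - W/3 (k(W) = -4/3 + (9 - W)/3 = -4/3 + (3 - W/3) = 5/3 - W/3)
U(P, p) = -2*p (U(P, p) = p - 3*p = -2*p)
-43741/(-3401) + k(224)/U(156, 109) = -43741/(-3401) + (5/3 - ⅓*224)/((-2*109)) = -43741*(-1/3401) + (5/3 - 224/3)/(-218) = 43741/3401 - 73*(-1/218) = 43741/3401 + 73/218 = 9783811/741418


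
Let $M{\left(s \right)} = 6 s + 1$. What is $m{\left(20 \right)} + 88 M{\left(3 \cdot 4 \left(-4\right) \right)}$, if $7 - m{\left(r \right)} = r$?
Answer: $-25269$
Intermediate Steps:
$M{\left(s \right)} = 1 + 6 s$
$m{\left(r \right)} = 7 - r$
$m{\left(20 \right)} + 88 M{\left(3 \cdot 4 \left(-4\right) \right)} = \left(7 - 20\right) + 88 \left(1 + 6 \cdot 3 \cdot 4 \left(-4\right)\right) = \left(7 - 20\right) + 88 \left(1 + 6 \cdot 12 \left(-4\right)\right) = -13 + 88 \left(1 + 6 \left(-48\right)\right) = -13 + 88 \left(1 - 288\right) = -13 + 88 \left(-287\right) = -13 - 25256 = -25269$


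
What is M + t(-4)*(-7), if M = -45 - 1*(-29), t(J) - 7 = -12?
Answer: 19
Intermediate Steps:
t(J) = -5 (t(J) = 7 - 12 = -5)
M = -16 (M = -45 + 29 = -16)
M + t(-4)*(-7) = -16 - 5*(-7) = -16 + 35 = 19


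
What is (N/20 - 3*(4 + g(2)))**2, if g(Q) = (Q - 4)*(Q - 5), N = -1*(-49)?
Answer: 303601/400 ≈ 759.00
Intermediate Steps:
N = 49
g(Q) = (-5 + Q)*(-4 + Q) (g(Q) = (-4 + Q)*(-5 + Q) = (-5 + Q)*(-4 + Q))
(N/20 - 3*(4 + g(2)))**2 = (49/20 - 3*(4 + (20 + 2**2 - 9*2)))**2 = (49*(1/20) - 3*(4 + (20 + 4 - 18)))**2 = (49/20 - 3*(4 + 6))**2 = (49/20 - 3*10)**2 = (49/20 - 30)**2 = (-551/20)**2 = 303601/400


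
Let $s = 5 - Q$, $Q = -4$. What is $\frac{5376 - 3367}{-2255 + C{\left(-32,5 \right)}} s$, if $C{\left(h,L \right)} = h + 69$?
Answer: $- \frac{18081}{2218} \approx -8.1519$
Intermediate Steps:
$C{\left(h,L \right)} = 69 + h$
$s = 9$ ($s = 5 - -4 = 5 + 4 = 9$)
$\frac{5376 - 3367}{-2255 + C{\left(-32,5 \right)}} s = \frac{5376 - 3367}{-2255 + \left(69 - 32\right)} 9 = \frac{2009}{-2255 + 37} \cdot 9 = \frac{2009}{-2218} \cdot 9 = 2009 \left(- \frac{1}{2218}\right) 9 = \left(- \frac{2009}{2218}\right) 9 = - \frac{18081}{2218}$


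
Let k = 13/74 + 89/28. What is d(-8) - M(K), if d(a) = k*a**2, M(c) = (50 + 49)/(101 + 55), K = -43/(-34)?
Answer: 2882653/13468 ≈ 214.04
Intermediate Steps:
k = 3475/1036 (k = 13*(1/74) + 89*(1/28) = 13/74 + 89/28 = 3475/1036 ≈ 3.3542)
K = 43/34 (K = -43*(-1/34) = 43/34 ≈ 1.2647)
M(c) = 33/52 (M(c) = 99/156 = 99*(1/156) = 33/52)
d(a) = 3475*a**2/1036
d(-8) - M(K) = (3475/1036)*(-8)**2 - 1*33/52 = (3475/1036)*64 - 33/52 = 55600/259 - 33/52 = 2882653/13468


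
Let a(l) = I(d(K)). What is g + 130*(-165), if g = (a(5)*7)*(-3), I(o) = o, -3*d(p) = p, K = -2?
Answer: -21464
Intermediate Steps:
d(p) = -p/3
a(l) = ⅔ (a(l) = -⅓*(-2) = ⅔)
g = -14 (g = ((⅔)*7)*(-3) = (14/3)*(-3) = -14)
g + 130*(-165) = -14 + 130*(-165) = -14 - 21450 = -21464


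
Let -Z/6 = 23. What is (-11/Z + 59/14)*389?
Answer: 806786/483 ≈ 1670.4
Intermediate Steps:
Z = -138 (Z = -6*23 = -138)
(-11/Z + 59/14)*389 = (-11/(-138) + 59/14)*389 = (-11*(-1/138) + 59*(1/14))*389 = (11/138 + 59/14)*389 = (2074/483)*389 = 806786/483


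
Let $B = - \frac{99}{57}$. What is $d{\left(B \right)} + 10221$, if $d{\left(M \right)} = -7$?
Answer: $10214$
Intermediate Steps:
$B = - \frac{33}{19}$ ($B = \left(-99\right) \frac{1}{57} = - \frac{33}{19} \approx -1.7368$)
$d{\left(B \right)} + 10221 = -7 + 10221 = 10214$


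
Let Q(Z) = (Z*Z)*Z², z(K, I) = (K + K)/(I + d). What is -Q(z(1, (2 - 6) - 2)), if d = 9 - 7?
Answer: -1/16 ≈ -0.062500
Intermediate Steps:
d = 2
z(K, I) = 2*K/(2 + I) (z(K, I) = (K + K)/(I + 2) = (2*K)/(2 + I) = 2*K/(2 + I))
Q(Z) = Z⁴ (Q(Z) = Z²*Z² = Z⁴)
-Q(z(1, (2 - 6) - 2)) = -(2*1/(2 + ((2 - 6) - 2)))⁴ = -(2*1/(2 + (-4 - 2)))⁴ = -(2*1/(2 - 6))⁴ = -(2*1/(-4))⁴ = -(2*1*(-¼))⁴ = -(-½)⁴ = -1*1/16 = -1/16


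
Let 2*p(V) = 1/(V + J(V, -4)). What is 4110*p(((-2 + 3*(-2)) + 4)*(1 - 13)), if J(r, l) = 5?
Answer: 2055/53 ≈ 38.774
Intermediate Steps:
p(V) = 1/(2*(5 + V)) (p(V) = 1/(2*(V + 5)) = 1/(2*(5 + V)))
4110*p(((-2 + 3*(-2)) + 4)*(1 - 13)) = 4110*(1/(2*(5 + ((-2 + 3*(-2)) + 4)*(1 - 13)))) = 4110*(1/(2*(5 + ((-2 - 6) + 4)*(-12)))) = 4110*(1/(2*(5 + (-8 + 4)*(-12)))) = 4110*(1/(2*(5 - 4*(-12)))) = 4110*(1/(2*(5 + 48))) = 4110*((½)/53) = 4110*((½)*(1/53)) = 4110*(1/106) = 2055/53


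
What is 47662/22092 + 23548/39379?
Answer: 1198552157/434980434 ≈ 2.7554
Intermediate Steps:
47662/22092 + 23548/39379 = 47662*(1/22092) + 23548*(1/39379) = 23831/11046 + 23548/39379 = 1198552157/434980434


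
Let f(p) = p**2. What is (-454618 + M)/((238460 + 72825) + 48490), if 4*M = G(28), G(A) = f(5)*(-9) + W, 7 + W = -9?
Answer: -139901/110700 ≈ -1.2638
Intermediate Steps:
W = -16 (W = -7 - 9 = -16)
G(A) = -241 (G(A) = 5**2*(-9) - 16 = 25*(-9) - 16 = -225 - 16 = -241)
M = -241/4 (M = (1/4)*(-241) = -241/4 ≈ -60.250)
(-454618 + M)/((238460 + 72825) + 48490) = (-454618 - 241/4)/((238460 + 72825) + 48490) = -1818713/(4*(311285 + 48490)) = -1818713/4/359775 = -1818713/4*1/359775 = -139901/110700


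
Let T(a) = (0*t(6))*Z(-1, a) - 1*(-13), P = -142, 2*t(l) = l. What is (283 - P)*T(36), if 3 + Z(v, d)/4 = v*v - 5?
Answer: 5525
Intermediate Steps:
t(l) = l/2
Z(v, d) = -32 + 4*v² (Z(v, d) = -12 + 4*(v*v - 5) = -12 + 4*(v² - 5) = -12 + 4*(-5 + v²) = -12 + (-20 + 4*v²) = -32 + 4*v²)
T(a) = 13 (T(a) = (0*((½)*6))*(-32 + 4*(-1)²) - 1*(-13) = (0*3)*(-32 + 4*1) + 13 = 0*(-32 + 4) + 13 = 0*(-28) + 13 = 0 + 13 = 13)
(283 - P)*T(36) = (283 - 1*(-142))*13 = (283 + 142)*13 = 425*13 = 5525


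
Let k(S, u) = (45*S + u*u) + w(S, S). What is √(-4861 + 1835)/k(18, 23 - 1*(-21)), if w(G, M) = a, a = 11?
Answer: I*√3026/2757 ≈ 0.019953*I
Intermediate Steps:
w(G, M) = 11
k(S, u) = 11 + u² + 45*S (k(S, u) = (45*S + u*u) + 11 = (45*S + u²) + 11 = (u² + 45*S) + 11 = 11 + u² + 45*S)
√(-4861 + 1835)/k(18, 23 - 1*(-21)) = √(-4861 + 1835)/(11 + (23 - 1*(-21))² + 45*18) = √(-3026)/(11 + (23 + 21)² + 810) = (I*√3026)/(11 + 44² + 810) = (I*√3026)/(11 + 1936 + 810) = (I*√3026)/2757 = (I*√3026)*(1/2757) = I*√3026/2757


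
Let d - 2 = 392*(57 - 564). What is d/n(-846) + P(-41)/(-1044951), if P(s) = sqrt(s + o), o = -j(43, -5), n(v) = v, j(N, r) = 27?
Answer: 99371/423 - 2*I*sqrt(17)/1044951 ≈ 234.92 - 7.8915e-6*I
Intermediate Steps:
d = -198742 (d = 2 + 392*(57 - 564) = 2 + 392*(-507) = 2 - 198744 = -198742)
o = -27 (o = -1*27 = -27)
P(s) = sqrt(-27 + s) (P(s) = sqrt(s - 27) = sqrt(-27 + s))
d/n(-846) + P(-41)/(-1044951) = -198742/(-846) + sqrt(-27 - 41)/(-1044951) = -198742*(-1/846) + sqrt(-68)*(-1/1044951) = 99371/423 + (2*I*sqrt(17))*(-1/1044951) = 99371/423 - 2*I*sqrt(17)/1044951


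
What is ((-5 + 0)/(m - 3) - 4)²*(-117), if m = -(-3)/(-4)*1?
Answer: -832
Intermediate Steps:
m = -¾ (m = -(-3)*(-1)/4*1 = -1*¾*1 = -¾*1 = -¾ ≈ -0.75000)
((-5 + 0)/(m - 3) - 4)²*(-117) = ((-5 + 0)/(-¾ - 3) - 4)²*(-117) = (-5/(-15/4) - 4)²*(-117) = (-5*(-4/15) - 4)²*(-117) = (4/3 - 4)²*(-117) = (-8/3)²*(-117) = (64/9)*(-117) = -832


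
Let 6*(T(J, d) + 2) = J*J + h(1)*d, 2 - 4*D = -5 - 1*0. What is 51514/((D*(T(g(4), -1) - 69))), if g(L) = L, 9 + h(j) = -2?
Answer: -412112/931 ≈ -442.66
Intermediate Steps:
D = 7/4 (D = ½ - (-5 - 1*0)/4 = ½ - (-5 + 0)/4 = ½ - ¼*(-5) = ½ + 5/4 = 7/4 ≈ 1.7500)
h(j) = -11 (h(j) = -9 - 2 = -11)
T(J, d) = -2 - 11*d/6 + J²/6 (T(J, d) = -2 + (J*J - 11*d)/6 = -2 + (J² - 11*d)/6 = -2 + (-11*d/6 + J²/6) = -2 - 11*d/6 + J²/6)
51514/((D*(T(g(4), -1) - 69))) = 51514/((7*((-2 - 11/6*(-1) + (⅙)*4²) - 69)/4)) = 51514/((7*((-2 + 11/6 + (⅙)*16) - 69)/4)) = 51514/((7*((-2 + 11/6 + 8/3) - 69)/4)) = 51514/((7*(5/2 - 69)/4)) = 51514/(((7/4)*(-133/2))) = 51514/(-931/8) = 51514*(-8/931) = -412112/931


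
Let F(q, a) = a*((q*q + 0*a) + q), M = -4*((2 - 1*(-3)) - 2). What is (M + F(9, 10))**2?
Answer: 788544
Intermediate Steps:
M = -12 (M = -4*((2 + 3) - 2) = -4*(5 - 2) = -4*3 = -12)
F(q, a) = a*(q + q**2) (F(q, a) = a*((q**2 + 0) + q) = a*(q**2 + q) = a*(q + q**2))
(M + F(9, 10))**2 = (-12 + 10*9*(1 + 9))**2 = (-12 + 10*9*10)**2 = (-12 + 900)**2 = 888**2 = 788544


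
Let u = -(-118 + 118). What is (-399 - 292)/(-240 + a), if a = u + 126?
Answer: 691/114 ≈ 6.0614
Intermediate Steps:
u = 0 (u = -1*0 = 0)
a = 126 (a = 0 + 126 = 126)
(-399 - 292)/(-240 + a) = (-399 - 292)/(-240 + 126) = -691/(-114) = -691*(-1/114) = 691/114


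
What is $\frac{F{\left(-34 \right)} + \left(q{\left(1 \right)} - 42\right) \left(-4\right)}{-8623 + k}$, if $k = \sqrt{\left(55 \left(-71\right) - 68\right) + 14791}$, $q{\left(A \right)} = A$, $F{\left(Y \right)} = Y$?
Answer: $- \frac{1120990}{74345311} - \frac{390 \sqrt{1202}}{74345311} \approx -0.01526$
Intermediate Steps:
$k = 3 \sqrt{1202}$ ($k = \sqrt{\left(-3905 - 68\right) + 14791} = \sqrt{-3973 + 14791} = \sqrt{10818} = 3 \sqrt{1202} \approx 104.01$)
$\frac{F{\left(-34 \right)} + \left(q{\left(1 \right)} - 42\right) \left(-4\right)}{-8623 + k} = \frac{-34 + \left(1 - 42\right) \left(-4\right)}{-8623 + 3 \sqrt{1202}} = \frac{-34 - -164}{-8623 + 3 \sqrt{1202}} = \frac{-34 + 164}{-8623 + 3 \sqrt{1202}} = \frac{130}{-8623 + 3 \sqrt{1202}}$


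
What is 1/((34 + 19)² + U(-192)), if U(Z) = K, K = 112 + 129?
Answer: 1/3050 ≈ 0.00032787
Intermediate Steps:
K = 241
U(Z) = 241
1/((34 + 19)² + U(-192)) = 1/((34 + 19)² + 241) = 1/(53² + 241) = 1/(2809 + 241) = 1/3050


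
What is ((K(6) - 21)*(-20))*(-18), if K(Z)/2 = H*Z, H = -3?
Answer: -20520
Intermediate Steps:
K(Z) = -6*Z (K(Z) = 2*(-3*Z) = -6*Z)
((K(6) - 21)*(-20))*(-18) = ((-6*6 - 21)*(-20))*(-18) = ((-36 - 21)*(-20))*(-18) = -57*(-20)*(-18) = 1140*(-18) = -20520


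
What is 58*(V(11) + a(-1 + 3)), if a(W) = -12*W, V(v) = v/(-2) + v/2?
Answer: -1392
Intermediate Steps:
V(v) = 0 (V(v) = v*(-½) + v*(½) = -v/2 + v/2 = 0)
58*(V(11) + a(-1 + 3)) = 58*(0 - 12*(-1 + 3)) = 58*(0 - 12*2) = 58*(0 - 24) = 58*(-24) = -1392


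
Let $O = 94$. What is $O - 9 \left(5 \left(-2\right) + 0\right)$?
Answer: $184$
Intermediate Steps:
$O - 9 \left(5 \left(-2\right) + 0\right) = 94 - 9 \left(5 \left(-2\right) + 0\right) = 94 - 9 \left(-10 + 0\right) = 94 - -90 = 94 + 90 = 184$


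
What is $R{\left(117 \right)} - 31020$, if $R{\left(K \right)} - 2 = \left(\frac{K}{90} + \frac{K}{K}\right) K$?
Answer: $- \frac{307489}{10} \approx -30749.0$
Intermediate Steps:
$R{\left(K \right)} = 2 + K \left(1 + \frac{K}{90}\right)$ ($R{\left(K \right)} = 2 + \left(\frac{K}{90} + \frac{K}{K}\right) K = 2 + \left(K \frac{1}{90} + 1\right) K = 2 + \left(\frac{K}{90} + 1\right) K = 2 + \left(1 + \frac{K}{90}\right) K = 2 + K \left(1 + \frac{K}{90}\right)$)
$R{\left(117 \right)} - 31020 = \left(2 + 117 + \frac{117^{2}}{90}\right) - 31020 = \left(2 + 117 + \frac{1}{90} \cdot 13689\right) - 31020 = \left(2 + 117 + \frac{1521}{10}\right) - 31020 = \frac{2711}{10} - 31020 = - \frac{307489}{10}$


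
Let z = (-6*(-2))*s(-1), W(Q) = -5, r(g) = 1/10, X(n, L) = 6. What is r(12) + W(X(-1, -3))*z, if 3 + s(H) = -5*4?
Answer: 13801/10 ≈ 1380.1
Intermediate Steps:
r(g) = ⅒
s(H) = -23 (s(H) = -3 - 5*4 = -3 - 20 = -23)
z = -276 (z = -6*(-2)*(-23) = 12*(-23) = -276)
r(12) + W(X(-1, -3))*z = ⅒ - 5*(-276) = ⅒ + 1380 = 13801/10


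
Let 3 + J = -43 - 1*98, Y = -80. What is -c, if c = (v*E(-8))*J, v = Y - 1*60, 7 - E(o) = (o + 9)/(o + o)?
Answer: -142380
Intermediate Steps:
E(o) = 7 - (9 + o)/(2*o) (E(o) = 7 - (o + 9)/(o + o) = 7 - (9 + o)/(2*o))
v = -140 (v = -80 - 1*60 = -80 - 60 = -140)
J = -144 (J = -3 + (-43 - 1*98) = -3 + (-43 - 98) = -3 - 141 = -144)
c = 142380 (c = -70*(-9 + 13*(-8))/(-8)*(-144) = -70*(-1)*(-9 - 104)/8*(-144) = -70*(-1)*(-113)/8*(-144) = -140*113/16*(-144) = -3955/4*(-144) = 142380)
-c = -1*142380 = -142380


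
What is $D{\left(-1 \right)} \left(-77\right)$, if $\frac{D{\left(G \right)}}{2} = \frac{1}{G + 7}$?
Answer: $- \frac{77}{3} \approx -25.667$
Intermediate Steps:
$D{\left(G \right)} = \frac{2}{7 + G}$ ($D{\left(G \right)} = \frac{2}{G + 7} = \frac{2}{7 + G}$)
$D{\left(-1 \right)} \left(-77\right) = \frac{2}{7 - 1} \left(-77\right) = \frac{2}{6} \left(-77\right) = 2 \cdot \frac{1}{6} \left(-77\right) = \frac{1}{3} \left(-77\right) = - \frac{77}{3}$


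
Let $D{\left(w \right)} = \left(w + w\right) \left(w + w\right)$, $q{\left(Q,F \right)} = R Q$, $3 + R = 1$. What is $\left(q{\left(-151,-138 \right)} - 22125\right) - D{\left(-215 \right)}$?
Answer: $-206723$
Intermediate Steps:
$R = -2$ ($R = -3 + 1 = -2$)
$q{\left(Q,F \right)} = - 2 Q$
$D{\left(w \right)} = 4 w^{2}$ ($D{\left(w \right)} = 2 w 2 w = 4 w^{2}$)
$\left(q{\left(-151,-138 \right)} - 22125\right) - D{\left(-215 \right)} = \left(\left(-2\right) \left(-151\right) - 22125\right) - 4 \left(-215\right)^{2} = \left(302 - 22125\right) - 4 \cdot 46225 = -21823 - 184900 = -206723$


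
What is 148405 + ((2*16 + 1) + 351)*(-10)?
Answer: 144565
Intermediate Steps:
148405 + ((2*16 + 1) + 351)*(-10) = 148405 + ((32 + 1) + 351)*(-10) = 148405 + (33 + 351)*(-10) = 148405 + 384*(-10) = 148405 - 3840 = 144565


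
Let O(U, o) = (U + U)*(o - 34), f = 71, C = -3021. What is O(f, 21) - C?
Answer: 1175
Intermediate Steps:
O(U, o) = 2*U*(-34 + o) (O(U, o) = (2*U)*(-34 + o) = 2*U*(-34 + o))
O(f, 21) - C = 2*71*(-34 + 21) - 1*(-3021) = 2*71*(-13) + 3021 = -1846 + 3021 = 1175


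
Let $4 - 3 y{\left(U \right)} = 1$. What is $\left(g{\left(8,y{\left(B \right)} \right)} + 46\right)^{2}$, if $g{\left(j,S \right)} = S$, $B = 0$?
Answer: $2209$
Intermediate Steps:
$y{\left(U \right)} = 1$ ($y{\left(U \right)} = \frac{4}{3} - \frac{1}{3} = 1$)
$\left(g{\left(8,y{\left(B \right)} \right)} + 46\right)^{2} = \left(1 + 46\right)^{2} = 47^{2} = 2209$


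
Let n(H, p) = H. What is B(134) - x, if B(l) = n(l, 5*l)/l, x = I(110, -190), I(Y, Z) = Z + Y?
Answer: 81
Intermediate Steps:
I(Y, Z) = Y + Z
x = -80 (x = 110 - 190 = -80)
B(l) = 1 (B(l) = l/l = 1)
B(134) - x = 1 - 1*(-80) = 1 + 80 = 81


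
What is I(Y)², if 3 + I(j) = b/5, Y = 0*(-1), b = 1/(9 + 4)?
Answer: 37636/4225 ≈ 8.9079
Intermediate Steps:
b = 1/13 ≈ 0.076923
Y = 0
I(j) = -194/65 (I(j) = -3 + (1/13)/5 = -3 + (1/13)*(⅕) = -3 + 1/65 = -194/65)
I(Y)² = (-194/65)² = 37636/4225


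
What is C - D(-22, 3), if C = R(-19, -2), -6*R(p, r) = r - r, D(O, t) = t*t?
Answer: -9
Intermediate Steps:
D(O, t) = t**2
R(p, r) = 0 (R(p, r) = -(r - r)/6 = -1/6*0 = 0)
C = 0
C - D(-22, 3) = 0 - 1*3**2 = 0 - 1*9 = 0 - 9 = -9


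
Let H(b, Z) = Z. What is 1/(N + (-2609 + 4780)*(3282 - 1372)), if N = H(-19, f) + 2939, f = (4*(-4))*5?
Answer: 1/4149469 ≈ 2.4099e-7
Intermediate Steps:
f = -80 (f = -16*5 = -80)
N = 2859 (N = -80 + 2939 = 2859)
1/(N + (-2609 + 4780)*(3282 - 1372)) = 1/(2859 + (-2609 + 4780)*(3282 - 1372)) = 1/(2859 + 2171*1910) = 1/(2859 + 4146610) = 1/4149469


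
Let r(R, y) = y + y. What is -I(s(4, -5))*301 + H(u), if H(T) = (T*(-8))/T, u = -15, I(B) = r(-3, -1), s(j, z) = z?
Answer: 594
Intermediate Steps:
r(R, y) = 2*y
I(B) = -2 (I(B) = 2*(-1) = -2)
H(T) = -8 (H(T) = (-8*T)/T = -8)
-I(s(4, -5))*301 + H(u) = -1*(-2)*301 - 8 = 2*301 - 8 = 602 - 8 = 594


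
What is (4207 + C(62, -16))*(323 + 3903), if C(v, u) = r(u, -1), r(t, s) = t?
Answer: 17711166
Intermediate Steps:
C(v, u) = u
(4207 + C(62, -16))*(323 + 3903) = (4207 - 16)*(323 + 3903) = 4191*4226 = 17711166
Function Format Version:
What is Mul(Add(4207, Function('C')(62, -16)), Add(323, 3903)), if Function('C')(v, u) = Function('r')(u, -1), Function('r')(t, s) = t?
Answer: 17711166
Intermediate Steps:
Function('C')(v, u) = u
Mul(Add(4207, Function('C')(62, -16)), Add(323, 3903)) = Mul(Add(4207, -16), Add(323, 3903)) = Mul(4191, 4226) = 17711166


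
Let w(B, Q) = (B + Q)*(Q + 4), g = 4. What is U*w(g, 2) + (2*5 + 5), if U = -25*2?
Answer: -1785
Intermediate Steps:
w(B, Q) = (4 + Q)*(B + Q) (w(B, Q) = (B + Q)*(4 + Q) = (4 + Q)*(B + Q))
U = -50
U*w(g, 2) + (2*5 + 5) = -50*(2**2 + 4*4 + 4*2 + 4*2) + (2*5 + 5) = -50*(4 + 16 + 8 + 8) + (10 + 5) = -50*36 + 15 = -1800 + 15 = -1785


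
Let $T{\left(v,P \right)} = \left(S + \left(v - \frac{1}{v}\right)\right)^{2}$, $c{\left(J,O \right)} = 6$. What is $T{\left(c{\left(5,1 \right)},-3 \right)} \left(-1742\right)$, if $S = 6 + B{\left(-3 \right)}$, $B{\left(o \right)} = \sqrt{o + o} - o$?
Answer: $- \frac{6711055}{18} - \frac{155038 i \sqrt{6}}{3} \approx -3.7284 \cdot 10^{5} - 1.2659 \cdot 10^{5} i$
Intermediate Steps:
$B{\left(o \right)} = - o + \sqrt{2} \sqrt{o}$ ($B{\left(o \right)} = \sqrt{2 o} - o = \sqrt{2} \sqrt{o} - o = - o + \sqrt{2} \sqrt{o}$)
$S = 9 + i \sqrt{6}$ ($S = 6 + \left(\left(-1\right) \left(-3\right) + \sqrt{2} \sqrt{-3}\right) = 6 + \left(3 + \sqrt{2} i \sqrt{3}\right) = 6 + \left(3 + i \sqrt{6}\right) = 9 + i \sqrt{6} \approx 9.0 + 2.4495 i$)
$T{\left(v,P \right)} = \left(9 + v - \frac{1}{v} + i \sqrt{6}\right)^{2}$ ($T{\left(v,P \right)} = \left(\left(9 + i \sqrt{6}\right) + \left(v - \frac{1}{v}\right)\right)^{2} = \left(9 + v - \frac{1}{v} + i \sqrt{6}\right)^{2}$)
$T{\left(c{\left(5,1 \right)},-3 \right)} \left(-1742\right) = \frac{\left(-1 + 6^{2} + 6 \left(9 + i \sqrt{6}\right)\right)^{2}}{36} \left(-1742\right) = \frac{\left(-1 + 36 + \left(54 + 6 i \sqrt{6}\right)\right)^{2}}{36} \left(-1742\right) = \frac{\left(89 + 6 i \sqrt{6}\right)^{2}}{36} \left(-1742\right) = - \frac{871 \left(89 + 6 i \sqrt{6}\right)^{2}}{18}$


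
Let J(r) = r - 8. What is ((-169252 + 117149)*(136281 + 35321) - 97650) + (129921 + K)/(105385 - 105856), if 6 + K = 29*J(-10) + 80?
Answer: -4211247234449/471 ≈ -8.9411e+9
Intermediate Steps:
J(r) = -8 + r
K = -448 (K = -6 + (29*(-8 - 10) + 80) = -6 + (29*(-18) + 80) = -6 + (-522 + 80) = -6 - 442 = -448)
((-169252 + 117149)*(136281 + 35321) - 97650) + (129921 + K)/(105385 - 105856) = ((-169252 + 117149)*(136281 + 35321) - 97650) + (129921 - 448)/(105385 - 105856) = (-52103*171602 - 97650) + 129473/(-471) = (-8940979006 - 97650) + 129473*(-1/471) = -8941076656 - 129473/471 = -4211247234449/471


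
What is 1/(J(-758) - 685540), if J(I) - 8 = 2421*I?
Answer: -1/2520650 ≈ -3.9672e-7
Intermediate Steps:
J(I) = 8 + 2421*I
1/(J(-758) - 685540) = 1/((8 + 2421*(-758)) - 685540) = 1/((8 - 1835118) - 685540) = 1/(-1835110 - 685540) = 1/(-2520650) = -1/2520650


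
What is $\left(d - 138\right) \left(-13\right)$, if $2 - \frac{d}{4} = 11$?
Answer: $2262$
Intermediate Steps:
$d = -36$ ($d = 8 - 44 = -36$)
$\left(d - 138\right) \left(-13\right) = \left(-36 - 138\right) \left(-13\right) = \left(-174\right) \left(-13\right) = 2262$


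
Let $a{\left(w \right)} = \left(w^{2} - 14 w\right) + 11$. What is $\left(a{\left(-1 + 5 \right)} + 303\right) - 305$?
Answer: $-31$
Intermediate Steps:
$a{\left(w \right)} = 11 + w^{2} - 14 w$
$\left(a{\left(-1 + 5 \right)} + 303\right) - 305 = \left(\left(11 + \left(-1 + 5\right)^{2} - 14 \left(-1 + 5\right)\right) + 303\right) - 305 = \left(\left(11 + 4^{2} - 56\right) + 303\right) - 305 = \left(\left(11 + 16 - 56\right) + 303\right) - 305 = \left(-29 + 303\right) - 305 = 274 - 305 = -31$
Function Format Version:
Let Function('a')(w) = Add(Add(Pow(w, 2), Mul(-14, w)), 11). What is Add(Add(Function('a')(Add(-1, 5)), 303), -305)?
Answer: -31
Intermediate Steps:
Function('a')(w) = Add(11, Pow(w, 2), Mul(-14, w))
Add(Add(Function('a')(Add(-1, 5)), 303), -305) = Add(Add(Add(11, Pow(Add(-1, 5), 2), Mul(-14, Add(-1, 5))), 303), -305) = Add(Add(Add(11, Pow(4, 2), Mul(-14, 4)), 303), -305) = Add(Add(Add(11, 16, -56), 303), -305) = Add(Add(-29, 303), -305) = Add(274, -305) = -31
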